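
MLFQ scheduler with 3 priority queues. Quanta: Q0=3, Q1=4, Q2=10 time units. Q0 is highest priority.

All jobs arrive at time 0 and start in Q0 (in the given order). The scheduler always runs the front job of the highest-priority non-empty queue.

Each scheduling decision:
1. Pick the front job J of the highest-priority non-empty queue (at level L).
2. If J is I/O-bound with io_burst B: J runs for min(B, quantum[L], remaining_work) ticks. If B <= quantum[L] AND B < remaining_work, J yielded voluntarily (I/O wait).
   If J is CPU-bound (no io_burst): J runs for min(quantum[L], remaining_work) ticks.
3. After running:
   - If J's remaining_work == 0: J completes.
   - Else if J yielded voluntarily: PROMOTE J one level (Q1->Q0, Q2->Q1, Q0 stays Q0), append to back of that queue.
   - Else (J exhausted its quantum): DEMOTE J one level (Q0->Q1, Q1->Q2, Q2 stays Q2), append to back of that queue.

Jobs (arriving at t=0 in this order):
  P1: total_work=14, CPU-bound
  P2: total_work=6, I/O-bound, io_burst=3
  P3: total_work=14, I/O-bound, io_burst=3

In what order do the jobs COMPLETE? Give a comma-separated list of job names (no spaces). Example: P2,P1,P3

Answer: P2,P3,P1

Derivation:
t=0-3: P1@Q0 runs 3, rem=11, quantum used, demote→Q1. Q0=[P2,P3] Q1=[P1] Q2=[]
t=3-6: P2@Q0 runs 3, rem=3, I/O yield, promote→Q0. Q0=[P3,P2] Q1=[P1] Q2=[]
t=6-9: P3@Q0 runs 3, rem=11, I/O yield, promote→Q0. Q0=[P2,P3] Q1=[P1] Q2=[]
t=9-12: P2@Q0 runs 3, rem=0, completes. Q0=[P3] Q1=[P1] Q2=[]
t=12-15: P3@Q0 runs 3, rem=8, I/O yield, promote→Q0. Q0=[P3] Q1=[P1] Q2=[]
t=15-18: P3@Q0 runs 3, rem=5, I/O yield, promote→Q0. Q0=[P3] Q1=[P1] Q2=[]
t=18-21: P3@Q0 runs 3, rem=2, I/O yield, promote→Q0. Q0=[P3] Q1=[P1] Q2=[]
t=21-23: P3@Q0 runs 2, rem=0, completes. Q0=[] Q1=[P1] Q2=[]
t=23-27: P1@Q1 runs 4, rem=7, quantum used, demote→Q2. Q0=[] Q1=[] Q2=[P1]
t=27-34: P1@Q2 runs 7, rem=0, completes. Q0=[] Q1=[] Q2=[]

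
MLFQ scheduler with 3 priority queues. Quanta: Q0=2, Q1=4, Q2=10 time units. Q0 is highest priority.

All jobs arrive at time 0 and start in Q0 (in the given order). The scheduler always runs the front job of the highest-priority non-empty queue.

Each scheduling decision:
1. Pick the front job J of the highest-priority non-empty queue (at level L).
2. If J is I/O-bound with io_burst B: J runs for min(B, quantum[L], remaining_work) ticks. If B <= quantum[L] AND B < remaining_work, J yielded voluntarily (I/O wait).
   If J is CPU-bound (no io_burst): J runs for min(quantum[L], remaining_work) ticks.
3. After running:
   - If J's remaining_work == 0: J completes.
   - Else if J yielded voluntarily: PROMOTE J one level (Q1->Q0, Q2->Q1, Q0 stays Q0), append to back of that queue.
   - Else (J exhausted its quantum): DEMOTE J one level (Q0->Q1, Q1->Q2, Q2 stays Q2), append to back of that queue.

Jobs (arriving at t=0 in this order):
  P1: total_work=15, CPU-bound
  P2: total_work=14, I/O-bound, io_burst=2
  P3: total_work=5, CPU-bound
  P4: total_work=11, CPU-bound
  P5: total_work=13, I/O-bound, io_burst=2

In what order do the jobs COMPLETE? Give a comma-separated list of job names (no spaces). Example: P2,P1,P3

t=0-2: P1@Q0 runs 2, rem=13, quantum used, demote→Q1. Q0=[P2,P3,P4,P5] Q1=[P1] Q2=[]
t=2-4: P2@Q0 runs 2, rem=12, I/O yield, promote→Q0. Q0=[P3,P4,P5,P2] Q1=[P1] Q2=[]
t=4-6: P3@Q0 runs 2, rem=3, quantum used, demote→Q1. Q0=[P4,P5,P2] Q1=[P1,P3] Q2=[]
t=6-8: P4@Q0 runs 2, rem=9, quantum used, demote→Q1. Q0=[P5,P2] Q1=[P1,P3,P4] Q2=[]
t=8-10: P5@Q0 runs 2, rem=11, I/O yield, promote→Q0. Q0=[P2,P5] Q1=[P1,P3,P4] Q2=[]
t=10-12: P2@Q0 runs 2, rem=10, I/O yield, promote→Q0. Q0=[P5,P2] Q1=[P1,P3,P4] Q2=[]
t=12-14: P5@Q0 runs 2, rem=9, I/O yield, promote→Q0. Q0=[P2,P5] Q1=[P1,P3,P4] Q2=[]
t=14-16: P2@Q0 runs 2, rem=8, I/O yield, promote→Q0. Q0=[P5,P2] Q1=[P1,P3,P4] Q2=[]
t=16-18: P5@Q0 runs 2, rem=7, I/O yield, promote→Q0. Q0=[P2,P5] Q1=[P1,P3,P4] Q2=[]
t=18-20: P2@Q0 runs 2, rem=6, I/O yield, promote→Q0. Q0=[P5,P2] Q1=[P1,P3,P4] Q2=[]
t=20-22: P5@Q0 runs 2, rem=5, I/O yield, promote→Q0. Q0=[P2,P5] Q1=[P1,P3,P4] Q2=[]
t=22-24: P2@Q0 runs 2, rem=4, I/O yield, promote→Q0. Q0=[P5,P2] Q1=[P1,P3,P4] Q2=[]
t=24-26: P5@Q0 runs 2, rem=3, I/O yield, promote→Q0. Q0=[P2,P5] Q1=[P1,P3,P4] Q2=[]
t=26-28: P2@Q0 runs 2, rem=2, I/O yield, promote→Q0. Q0=[P5,P2] Q1=[P1,P3,P4] Q2=[]
t=28-30: P5@Q0 runs 2, rem=1, I/O yield, promote→Q0. Q0=[P2,P5] Q1=[P1,P3,P4] Q2=[]
t=30-32: P2@Q0 runs 2, rem=0, completes. Q0=[P5] Q1=[P1,P3,P4] Q2=[]
t=32-33: P5@Q0 runs 1, rem=0, completes. Q0=[] Q1=[P1,P3,P4] Q2=[]
t=33-37: P1@Q1 runs 4, rem=9, quantum used, demote→Q2. Q0=[] Q1=[P3,P4] Q2=[P1]
t=37-40: P3@Q1 runs 3, rem=0, completes. Q0=[] Q1=[P4] Q2=[P1]
t=40-44: P4@Q1 runs 4, rem=5, quantum used, demote→Q2. Q0=[] Q1=[] Q2=[P1,P4]
t=44-53: P1@Q2 runs 9, rem=0, completes. Q0=[] Q1=[] Q2=[P4]
t=53-58: P4@Q2 runs 5, rem=0, completes. Q0=[] Q1=[] Q2=[]

Answer: P2,P5,P3,P1,P4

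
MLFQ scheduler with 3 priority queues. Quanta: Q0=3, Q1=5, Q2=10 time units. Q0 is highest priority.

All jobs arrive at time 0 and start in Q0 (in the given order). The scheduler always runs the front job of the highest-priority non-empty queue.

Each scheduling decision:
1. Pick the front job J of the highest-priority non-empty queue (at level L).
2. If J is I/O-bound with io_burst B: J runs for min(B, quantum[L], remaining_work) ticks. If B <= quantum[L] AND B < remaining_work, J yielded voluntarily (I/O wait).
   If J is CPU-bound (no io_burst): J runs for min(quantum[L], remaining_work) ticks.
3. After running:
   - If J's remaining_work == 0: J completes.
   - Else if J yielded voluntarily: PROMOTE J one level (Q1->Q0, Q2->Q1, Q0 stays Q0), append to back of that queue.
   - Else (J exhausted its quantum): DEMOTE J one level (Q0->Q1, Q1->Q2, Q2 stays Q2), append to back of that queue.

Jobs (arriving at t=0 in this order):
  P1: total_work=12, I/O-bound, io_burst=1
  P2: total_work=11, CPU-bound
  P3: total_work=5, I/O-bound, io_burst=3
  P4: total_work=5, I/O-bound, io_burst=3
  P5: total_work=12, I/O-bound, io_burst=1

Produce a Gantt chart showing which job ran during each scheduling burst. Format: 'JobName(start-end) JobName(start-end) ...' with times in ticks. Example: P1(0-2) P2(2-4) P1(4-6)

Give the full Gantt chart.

Answer: P1(0-1) P2(1-4) P3(4-7) P4(7-10) P5(10-11) P1(11-12) P3(12-14) P4(14-16) P5(16-17) P1(17-18) P5(18-19) P1(19-20) P5(20-21) P1(21-22) P5(22-23) P1(23-24) P5(24-25) P1(25-26) P5(26-27) P1(27-28) P5(28-29) P1(29-30) P5(30-31) P1(31-32) P5(32-33) P1(33-34) P5(34-35) P1(35-36) P5(36-37) P2(37-42) P2(42-45)

Derivation:
t=0-1: P1@Q0 runs 1, rem=11, I/O yield, promote→Q0. Q0=[P2,P3,P4,P5,P1] Q1=[] Q2=[]
t=1-4: P2@Q0 runs 3, rem=8, quantum used, demote→Q1. Q0=[P3,P4,P5,P1] Q1=[P2] Q2=[]
t=4-7: P3@Q0 runs 3, rem=2, I/O yield, promote→Q0. Q0=[P4,P5,P1,P3] Q1=[P2] Q2=[]
t=7-10: P4@Q0 runs 3, rem=2, I/O yield, promote→Q0. Q0=[P5,P1,P3,P4] Q1=[P2] Q2=[]
t=10-11: P5@Q0 runs 1, rem=11, I/O yield, promote→Q0. Q0=[P1,P3,P4,P5] Q1=[P2] Q2=[]
t=11-12: P1@Q0 runs 1, rem=10, I/O yield, promote→Q0. Q0=[P3,P4,P5,P1] Q1=[P2] Q2=[]
t=12-14: P3@Q0 runs 2, rem=0, completes. Q0=[P4,P5,P1] Q1=[P2] Q2=[]
t=14-16: P4@Q0 runs 2, rem=0, completes. Q0=[P5,P1] Q1=[P2] Q2=[]
t=16-17: P5@Q0 runs 1, rem=10, I/O yield, promote→Q0. Q0=[P1,P5] Q1=[P2] Q2=[]
t=17-18: P1@Q0 runs 1, rem=9, I/O yield, promote→Q0. Q0=[P5,P1] Q1=[P2] Q2=[]
t=18-19: P5@Q0 runs 1, rem=9, I/O yield, promote→Q0. Q0=[P1,P5] Q1=[P2] Q2=[]
t=19-20: P1@Q0 runs 1, rem=8, I/O yield, promote→Q0. Q0=[P5,P1] Q1=[P2] Q2=[]
t=20-21: P5@Q0 runs 1, rem=8, I/O yield, promote→Q0. Q0=[P1,P5] Q1=[P2] Q2=[]
t=21-22: P1@Q0 runs 1, rem=7, I/O yield, promote→Q0. Q0=[P5,P1] Q1=[P2] Q2=[]
t=22-23: P5@Q0 runs 1, rem=7, I/O yield, promote→Q0. Q0=[P1,P5] Q1=[P2] Q2=[]
t=23-24: P1@Q0 runs 1, rem=6, I/O yield, promote→Q0. Q0=[P5,P1] Q1=[P2] Q2=[]
t=24-25: P5@Q0 runs 1, rem=6, I/O yield, promote→Q0. Q0=[P1,P5] Q1=[P2] Q2=[]
t=25-26: P1@Q0 runs 1, rem=5, I/O yield, promote→Q0. Q0=[P5,P1] Q1=[P2] Q2=[]
t=26-27: P5@Q0 runs 1, rem=5, I/O yield, promote→Q0. Q0=[P1,P5] Q1=[P2] Q2=[]
t=27-28: P1@Q0 runs 1, rem=4, I/O yield, promote→Q0. Q0=[P5,P1] Q1=[P2] Q2=[]
t=28-29: P5@Q0 runs 1, rem=4, I/O yield, promote→Q0. Q0=[P1,P5] Q1=[P2] Q2=[]
t=29-30: P1@Q0 runs 1, rem=3, I/O yield, promote→Q0. Q0=[P5,P1] Q1=[P2] Q2=[]
t=30-31: P5@Q0 runs 1, rem=3, I/O yield, promote→Q0. Q0=[P1,P5] Q1=[P2] Q2=[]
t=31-32: P1@Q0 runs 1, rem=2, I/O yield, promote→Q0. Q0=[P5,P1] Q1=[P2] Q2=[]
t=32-33: P5@Q0 runs 1, rem=2, I/O yield, promote→Q0. Q0=[P1,P5] Q1=[P2] Q2=[]
t=33-34: P1@Q0 runs 1, rem=1, I/O yield, promote→Q0. Q0=[P5,P1] Q1=[P2] Q2=[]
t=34-35: P5@Q0 runs 1, rem=1, I/O yield, promote→Q0. Q0=[P1,P5] Q1=[P2] Q2=[]
t=35-36: P1@Q0 runs 1, rem=0, completes. Q0=[P5] Q1=[P2] Q2=[]
t=36-37: P5@Q0 runs 1, rem=0, completes. Q0=[] Q1=[P2] Q2=[]
t=37-42: P2@Q1 runs 5, rem=3, quantum used, demote→Q2. Q0=[] Q1=[] Q2=[P2]
t=42-45: P2@Q2 runs 3, rem=0, completes. Q0=[] Q1=[] Q2=[]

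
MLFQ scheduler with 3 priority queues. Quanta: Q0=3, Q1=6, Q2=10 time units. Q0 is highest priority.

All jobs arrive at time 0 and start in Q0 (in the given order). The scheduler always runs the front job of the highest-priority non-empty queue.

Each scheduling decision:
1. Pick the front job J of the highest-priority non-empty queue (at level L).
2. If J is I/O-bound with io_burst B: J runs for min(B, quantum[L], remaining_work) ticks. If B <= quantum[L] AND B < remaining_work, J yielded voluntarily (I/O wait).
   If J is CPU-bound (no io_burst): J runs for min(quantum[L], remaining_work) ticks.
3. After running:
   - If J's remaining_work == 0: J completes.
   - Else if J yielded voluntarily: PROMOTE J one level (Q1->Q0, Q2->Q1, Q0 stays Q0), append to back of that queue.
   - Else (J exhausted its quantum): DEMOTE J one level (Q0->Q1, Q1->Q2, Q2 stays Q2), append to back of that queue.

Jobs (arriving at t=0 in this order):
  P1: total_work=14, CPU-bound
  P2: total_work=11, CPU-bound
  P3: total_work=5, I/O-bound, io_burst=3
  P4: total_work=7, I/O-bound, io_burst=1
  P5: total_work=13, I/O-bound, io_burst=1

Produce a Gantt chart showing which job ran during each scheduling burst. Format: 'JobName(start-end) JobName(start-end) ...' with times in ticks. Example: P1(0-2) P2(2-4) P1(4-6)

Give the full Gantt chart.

Answer: P1(0-3) P2(3-6) P3(6-9) P4(9-10) P5(10-11) P3(11-13) P4(13-14) P5(14-15) P4(15-16) P5(16-17) P4(17-18) P5(18-19) P4(19-20) P5(20-21) P4(21-22) P5(22-23) P4(23-24) P5(24-25) P5(25-26) P5(26-27) P5(27-28) P5(28-29) P5(29-30) P5(30-31) P1(31-37) P2(37-43) P1(43-48) P2(48-50)

Derivation:
t=0-3: P1@Q0 runs 3, rem=11, quantum used, demote→Q1. Q0=[P2,P3,P4,P5] Q1=[P1] Q2=[]
t=3-6: P2@Q0 runs 3, rem=8, quantum used, demote→Q1. Q0=[P3,P4,P5] Q1=[P1,P2] Q2=[]
t=6-9: P3@Q0 runs 3, rem=2, I/O yield, promote→Q0. Q0=[P4,P5,P3] Q1=[P1,P2] Q2=[]
t=9-10: P4@Q0 runs 1, rem=6, I/O yield, promote→Q0. Q0=[P5,P3,P4] Q1=[P1,P2] Q2=[]
t=10-11: P5@Q0 runs 1, rem=12, I/O yield, promote→Q0. Q0=[P3,P4,P5] Q1=[P1,P2] Q2=[]
t=11-13: P3@Q0 runs 2, rem=0, completes. Q0=[P4,P5] Q1=[P1,P2] Q2=[]
t=13-14: P4@Q0 runs 1, rem=5, I/O yield, promote→Q0. Q0=[P5,P4] Q1=[P1,P2] Q2=[]
t=14-15: P5@Q0 runs 1, rem=11, I/O yield, promote→Q0. Q0=[P4,P5] Q1=[P1,P2] Q2=[]
t=15-16: P4@Q0 runs 1, rem=4, I/O yield, promote→Q0. Q0=[P5,P4] Q1=[P1,P2] Q2=[]
t=16-17: P5@Q0 runs 1, rem=10, I/O yield, promote→Q0. Q0=[P4,P5] Q1=[P1,P2] Q2=[]
t=17-18: P4@Q0 runs 1, rem=3, I/O yield, promote→Q0. Q0=[P5,P4] Q1=[P1,P2] Q2=[]
t=18-19: P5@Q0 runs 1, rem=9, I/O yield, promote→Q0. Q0=[P4,P5] Q1=[P1,P2] Q2=[]
t=19-20: P4@Q0 runs 1, rem=2, I/O yield, promote→Q0. Q0=[P5,P4] Q1=[P1,P2] Q2=[]
t=20-21: P5@Q0 runs 1, rem=8, I/O yield, promote→Q0. Q0=[P4,P5] Q1=[P1,P2] Q2=[]
t=21-22: P4@Q0 runs 1, rem=1, I/O yield, promote→Q0. Q0=[P5,P4] Q1=[P1,P2] Q2=[]
t=22-23: P5@Q0 runs 1, rem=7, I/O yield, promote→Q0. Q0=[P4,P5] Q1=[P1,P2] Q2=[]
t=23-24: P4@Q0 runs 1, rem=0, completes. Q0=[P5] Q1=[P1,P2] Q2=[]
t=24-25: P5@Q0 runs 1, rem=6, I/O yield, promote→Q0. Q0=[P5] Q1=[P1,P2] Q2=[]
t=25-26: P5@Q0 runs 1, rem=5, I/O yield, promote→Q0. Q0=[P5] Q1=[P1,P2] Q2=[]
t=26-27: P5@Q0 runs 1, rem=4, I/O yield, promote→Q0. Q0=[P5] Q1=[P1,P2] Q2=[]
t=27-28: P5@Q0 runs 1, rem=3, I/O yield, promote→Q0. Q0=[P5] Q1=[P1,P2] Q2=[]
t=28-29: P5@Q0 runs 1, rem=2, I/O yield, promote→Q0. Q0=[P5] Q1=[P1,P2] Q2=[]
t=29-30: P5@Q0 runs 1, rem=1, I/O yield, promote→Q0. Q0=[P5] Q1=[P1,P2] Q2=[]
t=30-31: P5@Q0 runs 1, rem=0, completes. Q0=[] Q1=[P1,P2] Q2=[]
t=31-37: P1@Q1 runs 6, rem=5, quantum used, demote→Q2. Q0=[] Q1=[P2] Q2=[P1]
t=37-43: P2@Q1 runs 6, rem=2, quantum used, demote→Q2. Q0=[] Q1=[] Q2=[P1,P2]
t=43-48: P1@Q2 runs 5, rem=0, completes. Q0=[] Q1=[] Q2=[P2]
t=48-50: P2@Q2 runs 2, rem=0, completes. Q0=[] Q1=[] Q2=[]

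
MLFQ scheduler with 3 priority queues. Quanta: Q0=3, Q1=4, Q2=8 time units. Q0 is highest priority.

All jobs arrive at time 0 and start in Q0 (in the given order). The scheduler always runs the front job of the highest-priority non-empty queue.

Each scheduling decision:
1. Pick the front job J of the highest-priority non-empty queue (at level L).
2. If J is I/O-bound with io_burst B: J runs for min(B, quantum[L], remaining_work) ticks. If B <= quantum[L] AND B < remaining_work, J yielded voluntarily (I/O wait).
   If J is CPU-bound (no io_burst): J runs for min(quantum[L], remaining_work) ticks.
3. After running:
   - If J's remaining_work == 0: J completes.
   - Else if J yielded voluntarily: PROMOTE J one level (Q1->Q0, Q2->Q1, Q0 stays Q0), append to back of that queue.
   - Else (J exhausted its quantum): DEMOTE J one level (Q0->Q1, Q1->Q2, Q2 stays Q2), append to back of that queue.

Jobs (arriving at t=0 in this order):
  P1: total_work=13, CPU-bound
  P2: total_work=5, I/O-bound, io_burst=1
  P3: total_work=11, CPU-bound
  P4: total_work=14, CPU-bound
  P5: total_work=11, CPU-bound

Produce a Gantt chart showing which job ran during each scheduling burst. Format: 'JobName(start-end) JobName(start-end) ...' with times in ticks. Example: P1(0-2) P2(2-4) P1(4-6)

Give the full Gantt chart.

t=0-3: P1@Q0 runs 3, rem=10, quantum used, demote→Q1. Q0=[P2,P3,P4,P5] Q1=[P1] Q2=[]
t=3-4: P2@Q0 runs 1, rem=4, I/O yield, promote→Q0. Q0=[P3,P4,P5,P2] Q1=[P1] Q2=[]
t=4-7: P3@Q0 runs 3, rem=8, quantum used, demote→Q1. Q0=[P4,P5,P2] Q1=[P1,P3] Q2=[]
t=7-10: P4@Q0 runs 3, rem=11, quantum used, demote→Q1. Q0=[P5,P2] Q1=[P1,P3,P4] Q2=[]
t=10-13: P5@Q0 runs 3, rem=8, quantum used, demote→Q1. Q0=[P2] Q1=[P1,P3,P4,P5] Q2=[]
t=13-14: P2@Q0 runs 1, rem=3, I/O yield, promote→Q0. Q0=[P2] Q1=[P1,P3,P4,P5] Q2=[]
t=14-15: P2@Q0 runs 1, rem=2, I/O yield, promote→Q0. Q0=[P2] Q1=[P1,P3,P4,P5] Q2=[]
t=15-16: P2@Q0 runs 1, rem=1, I/O yield, promote→Q0. Q0=[P2] Q1=[P1,P3,P4,P5] Q2=[]
t=16-17: P2@Q0 runs 1, rem=0, completes. Q0=[] Q1=[P1,P3,P4,P5] Q2=[]
t=17-21: P1@Q1 runs 4, rem=6, quantum used, demote→Q2. Q0=[] Q1=[P3,P4,P5] Q2=[P1]
t=21-25: P3@Q1 runs 4, rem=4, quantum used, demote→Q2. Q0=[] Q1=[P4,P5] Q2=[P1,P3]
t=25-29: P4@Q1 runs 4, rem=7, quantum used, demote→Q2. Q0=[] Q1=[P5] Q2=[P1,P3,P4]
t=29-33: P5@Q1 runs 4, rem=4, quantum used, demote→Q2. Q0=[] Q1=[] Q2=[P1,P3,P4,P5]
t=33-39: P1@Q2 runs 6, rem=0, completes. Q0=[] Q1=[] Q2=[P3,P4,P5]
t=39-43: P3@Q2 runs 4, rem=0, completes. Q0=[] Q1=[] Q2=[P4,P5]
t=43-50: P4@Q2 runs 7, rem=0, completes. Q0=[] Q1=[] Q2=[P5]
t=50-54: P5@Q2 runs 4, rem=0, completes. Q0=[] Q1=[] Q2=[]

Answer: P1(0-3) P2(3-4) P3(4-7) P4(7-10) P5(10-13) P2(13-14) P2(14-15) P2(15-16) P2(16-17) P1(17-21) P3(21-25) P4(25-29) P5(29-33) P1(33-39) P3(39-43) P4(43-50) P5(50-54)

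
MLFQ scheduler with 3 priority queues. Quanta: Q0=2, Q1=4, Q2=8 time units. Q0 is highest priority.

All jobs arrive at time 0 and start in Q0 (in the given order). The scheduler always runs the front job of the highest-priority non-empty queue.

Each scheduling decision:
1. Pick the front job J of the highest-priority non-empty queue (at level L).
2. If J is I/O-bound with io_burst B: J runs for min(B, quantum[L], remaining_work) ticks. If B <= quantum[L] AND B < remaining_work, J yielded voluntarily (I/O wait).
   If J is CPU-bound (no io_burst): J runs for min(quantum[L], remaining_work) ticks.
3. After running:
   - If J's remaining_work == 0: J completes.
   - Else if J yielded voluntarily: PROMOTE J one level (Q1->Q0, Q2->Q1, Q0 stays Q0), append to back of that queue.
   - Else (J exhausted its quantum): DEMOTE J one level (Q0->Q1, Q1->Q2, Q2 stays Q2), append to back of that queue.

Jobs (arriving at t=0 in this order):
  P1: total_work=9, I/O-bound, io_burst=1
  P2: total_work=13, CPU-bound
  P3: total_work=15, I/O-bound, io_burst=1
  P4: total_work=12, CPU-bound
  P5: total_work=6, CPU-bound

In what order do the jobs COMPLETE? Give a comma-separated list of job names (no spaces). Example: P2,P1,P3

t=0-1: P1@Q0 runs 1, rem=8, I/O yield, promote→Q0. Q0=[P2,P3,P4,P5,P1] Q1=[] Q2=[]
t=1-3: P2@Q0 runs 2, rem=11, quantum used, demote→Q1. Q0=[P3,P4,P5,P1] Q1=[P2] Q2=[]
t=3-4: P3@Q0 runs 1, rem=14, I/O yield, promote→Q0. Q0=[P4,P5,P1,P3] Q1=[P2] Q2=[]
t=4-6: P4@Q0 runs 2, rem=10, quantum used, demote→Q1. Q0=[P5,P1,P3] Q1=[P2,P4] Q2=[]
t=6-8: P5@Q0 runs 2, rem=4, quantum used, demote→Q1. Q0=[P1,P3] Q1=[P2,P4,P5] Q2=[]
t=8-9: P1@Q0 runs 1, rem=7, I/O yield, promote→Q0. Q0=[P3,P1] Q1=[P2,P4,P5] Q2=[]
t=9-10: P3@Q0 runs 1, rem=13, I/O yield, promote→Q0. Q0=[P1,P3] Q1=[P2,P4,P5] Q2=[]
t=10-11: P1@Q0 runs 1, rem=6, I/O yield, promote→Q0. Q0=[P3,P1] Q1=[P2,P4,P5] Q2=[]
t=11-12: P3@Q0 runs 1, rem=12, I/O yield, promote→Q0. Q0=[P1,P3] Q1=[P2,P4,P5] Q2=[]
t=12-13: P1@Q0 runs 1, rem=5, I/O yield, promote→Q0. Q0=[P3,P1] Q1=[P2,P4,P5] Q2=[]
t=13-14: P3@Q0 runs 1, rem=11, I/O yield, promote→Q0. Q0=[P1,P3] Q1=[P2,P4,P5] Q2=[]
t=14-15: P1@Q0 runs 1, rem=4, I/O yield, promote→Q0. Q0=[P3,P1] Q1=[P2,P4,P5] Q2=[]
t=15-16: P3@Q0 runs 1, rem=10, I/O yield, promote→Q0. Q0=[P1,P3] Q1=[P2,P4,P5] Q2=[]
t=16-17: P1@Q0 runs 1, rem=3, I/O yield, promote→Q0. Q0=[P3,P1] Q1=[P2,P4,P5] Q2=[]
t=17-18: P3@Q0 runs 1, rem=9, I/O yield, promote→Q0. Q0=[P1,P3] Q1=[P2,P4,P5] Q2=[]
t=18-19: P1@Q0 runs 1, rem=2, I/O yield, promote→Q0. Q0=[P3,P1] Q1=[P2,P4,P5] Q2=[]
t=19-20: P3@Q0 runs 1, rem=8, I/O yield, promote→Q0. Q0=[P1,P3] Q1=[P2,P4,P5] Q2=[]
t=20-21: P1@Q0 runs 1, rem=1, I/O yield, promote→Q0. Q0=[P3,P1] Q1=[P2,P4,P5] Q2=[]
t=21-22: P3@Q0 runs 1, rem=7, I/O yield, promote→Q0. Q0=[P1,P3] Q1=[P2,P4,P5] Q2=[]
t=22-23: P1@Q0 runs 1, rem=0, completes. Q0=[P3] Q1=[P2,P4,P5] Q2=[]
t=23-24: P3@Q0 runs 1, rem=6, I/O yield, promote→Q0. Q0=[P3] Q1=[P2,P4,P5] Q2=[]
t=24-25: P3@Q0 runs 1, rem=5, I/O yield, promote→Q0. Q0=[P3] Q1=[P2,P4,P5] Q2=[]
t=25-26: P3@Q0 runs 1, rem=4, I/O yield, promote→Q0. Q0=[P3] Q1=[P2,P4,P5] Q2=[]
t=26-27: P3@Q0 runs 1, rem=3, I/O yield, promote→Q0. Q0=[P3] Q1=[P2,P4,P5] Q2=[]
t=27-28: P3@Q0 runs 1, rem=2, I/O yield, promote→Q0. Q0=[P3] Q1=[P2,P4,P5] Q2=[]
t=28-29: P3@Q0 runs 1, rem=1, I/O yield, promote→Q0. Q0=[P3] Q1=[P2,P4,P5] Q2=[]
t=29-30: P3@Q0 runs 1, rem=0, completes. Q0=[] Q1=[P2,P4,P5] Q2=[]
t=30-34: P2@Q1 runs 4, rem=7, quantum used, demote→Q2. Q0=[] Q1=[P4,P5] Q2=[P2]
t=34-38: P4@Q1 runs 4, rem=6, quantum used, demote→Q2. Q0=[] Q1=[P5] Q2=[P2,P4]
t=38-42: P5@Q1 runs 4, rem=0, completes. Q0=[] Q1=[] Q2=[P2,P4]
t=42-49: P2@Q2 runs 7, rem=0, completes. Q0=[] Q1=[] Q2=[P4]
t=49-55: P4@Q2 runs 6, rem=0, completes. Q0=[] Q1=[] Q2=[]

Answer: P1,P3,P5,P2,P4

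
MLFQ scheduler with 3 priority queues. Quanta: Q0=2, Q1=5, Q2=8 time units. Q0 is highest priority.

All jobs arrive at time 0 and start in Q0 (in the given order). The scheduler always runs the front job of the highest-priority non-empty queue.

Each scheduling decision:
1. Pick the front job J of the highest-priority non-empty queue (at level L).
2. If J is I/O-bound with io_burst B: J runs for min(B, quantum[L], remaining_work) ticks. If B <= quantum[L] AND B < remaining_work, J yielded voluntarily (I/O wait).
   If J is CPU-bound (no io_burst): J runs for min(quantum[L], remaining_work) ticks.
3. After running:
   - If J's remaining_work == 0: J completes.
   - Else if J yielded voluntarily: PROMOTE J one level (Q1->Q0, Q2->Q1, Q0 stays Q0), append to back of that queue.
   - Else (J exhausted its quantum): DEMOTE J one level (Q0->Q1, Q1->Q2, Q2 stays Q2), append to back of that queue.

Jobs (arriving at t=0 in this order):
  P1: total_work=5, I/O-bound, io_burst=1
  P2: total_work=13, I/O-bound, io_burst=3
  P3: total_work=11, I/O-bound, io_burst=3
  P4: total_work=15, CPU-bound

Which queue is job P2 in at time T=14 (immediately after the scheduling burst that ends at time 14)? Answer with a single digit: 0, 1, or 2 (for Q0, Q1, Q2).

Answer: 0

Derivation:
t=0-1: P1@Q0 runs 1, rem=4, I/O yield, promote→Q0. Q0=[P2,P3,P4,P1] Q1=[] Q2=[]
t=1-3: P2@Q0 runs 2, rem=11, quantum used, demote→Q1. Q0=[P3,P4,P1] Q1=[P2] Q2=[]
t=3-5: P3@Q0 runs 2, rem=9, quantum used, demote→Q1. Q0=[P4,P1] Q1=[P2,P3] Q2=[]
t=5-7: P4@Q0 runs 2, rem=13, quantum used, demote→Q1. Q0=[P1] Q1=[P2,P3,P4] Q2=[]
t=7-8: P1@Q0 runs 1, rem=3, I/O yield, promote→Q0. Q0=[P1] Q1=[P2,P3,P4] Q2=[]
t=8-9: P1@Q0 runs 1, rem=2, I/O yield, promote→Q0. Q0=[P1] Q1=[P2,P3,P4] Q2=[]
t=9-10: P1@Q0 runs 1, rem=1, I/O yield, promote→Q0. Q0=[P1] Q1=[P2,P3,P4] Q2=[]
t=10-11: P1@Q0 runs 1, rem=0, completes. Q0=[] Q1=[P2,P3,P4] Q2=[]
t=11-14: P2@Q1 runs 3, rem=8, I/O yield, promote→Q0. Q0=[P2] Q1=[P3,P4] Q2=[]
t=14-16: P2@Q0 runs 2, rem=6, quantum used, demote→Q1. Q0=[] Q1=[P3,P4,P2] Q2=[]
t=16-19: P3@Q1 runs 3, rem=6, I/O yield, promote→Q0. Q0=[P3] Q1=[P4,P2] Q2=[]
t=19-21: P3@Q0 runs 2, rem=4, quantum used, demote→Q1. Q0=[] Q1=[P4,P2,P3] Q2=[]
t=21-26: P4@Q1 runs 5, rem=8, quantum used, demote→Q2. Q0=[] Q1=[P2,P3] Q2=[P4]
t=26-29: P2@Q1 runs 3, rem=3, I/O yield, promote→Q0. Q0=[P2] Q1=[P3] Q2=[P4]
t=29-31: P2@Q0 runs 2, rem=1, quantum used, demote→Q1. Q0=[] Q1=[P3,P2] Q2=[P4]
t=31-34: P3@Q1 runs 3, rem=1, I/O yield, promote→Q0. Q0=[P3] Q1=[P2] Q2=[P4]
t=34-35: P3@Q0 runs 1, rem=0, completes. Q0=[] Q1=[P2] Q2=[P4]
t=35-36: P2@Q1 runs 1, rem=0, completes. Q0=[] Q1=[] Q2=[P4]
t=36-44: P4@Q2 runs 8, rem=0, completes. Q0=[] Q1=[] Q2=[]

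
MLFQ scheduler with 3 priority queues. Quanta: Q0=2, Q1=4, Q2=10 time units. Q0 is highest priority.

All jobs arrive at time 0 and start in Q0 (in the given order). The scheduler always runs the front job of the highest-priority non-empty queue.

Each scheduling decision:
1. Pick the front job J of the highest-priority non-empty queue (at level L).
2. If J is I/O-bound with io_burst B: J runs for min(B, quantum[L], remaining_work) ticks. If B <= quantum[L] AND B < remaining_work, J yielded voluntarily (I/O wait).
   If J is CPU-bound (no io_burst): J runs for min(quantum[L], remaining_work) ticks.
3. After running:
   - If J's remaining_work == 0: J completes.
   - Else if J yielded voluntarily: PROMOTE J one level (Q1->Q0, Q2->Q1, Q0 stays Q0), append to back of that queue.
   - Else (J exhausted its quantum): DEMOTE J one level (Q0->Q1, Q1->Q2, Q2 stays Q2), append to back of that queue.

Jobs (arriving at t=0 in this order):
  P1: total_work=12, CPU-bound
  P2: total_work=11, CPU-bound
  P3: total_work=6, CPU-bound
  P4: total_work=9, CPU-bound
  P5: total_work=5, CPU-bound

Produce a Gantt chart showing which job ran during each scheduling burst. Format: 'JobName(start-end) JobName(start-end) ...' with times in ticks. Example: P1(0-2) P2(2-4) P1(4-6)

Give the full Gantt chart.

t=0-2: P1@Q0 runs 2, rem=10, quantum used, demote→Q1. Q0=[P2,P3,P4,P5] Q1=[P1] Q2=[]
t=2-4: P2@Q0 runs 2, rem=9, quantum used, demote→Q1. Q0=[P3,P4,P5] Q1=[P1,P2] Q2=[]
t=4-6: P3@Q0 runs 2, rem=4, quantum used, demote→Q1. Q0=[P4,P5] Q1=[P1,P2,P3] Q2=[]
t=6-8: P4@Q0 runs 2, rem=7, quantum used, demote→Q1. Q0=[P5] Q1=[P1,P2,P3,P4] Q2=[]
t=8-10: P5@Q0 runs 2, rem=3, quantum used, demote→Q1. Q0=[] Q1=[P1,P2,P3,P4,P5] Q2=[]
t=10-14: P1@Q1 runs 4, rem=6, quantum used, demote→Q2. Q0=[] Q1=[P2,P3,P4,P5] Q2=[P1]
t=14-18: P2@Q1 runs 4, rem=5, quantum used, demote→Q2. Q0=[] Q1=[P3,P4,P5] Q2=[P1,P2]
t=18-22: P3@Q1 runs 4, rem=0, completes. Q0=[] Q1=[P4,P5] Q2=[P1,P2]
t=22-26: P4@Q1 runs 4, rem=3, quantum used, demote→Q2. Q0=[] Q1=[P5] Q2=[P1,P2,P4]
t=26-29: P5@Q1 runs 3, rem=0, completes. Q0=[] Q1=[] Q2=[P1,P2,P4]
t=29-35: P1@Q2 runs 6, rem=0, completes. Q0=[] Q1=[] Q2=[P2,P4]
t=35-40: P2@Q2 runs 5, rem=0, completes. Q0=[] Q1=[] Q2=[P4]
t=40-43: P4@Q2 runs 3, rem=0, completes. Q0=[] Q1=[] Q2=[]

Answer: P1(0-2) P2(2-4) P3(4-6) P4(6-8) P5(8-10) P1(10-14) P2(14-18) P3(18-22) P4(22-26) P5(26-29) P1(29-35) P2(35-40) P4(40-43)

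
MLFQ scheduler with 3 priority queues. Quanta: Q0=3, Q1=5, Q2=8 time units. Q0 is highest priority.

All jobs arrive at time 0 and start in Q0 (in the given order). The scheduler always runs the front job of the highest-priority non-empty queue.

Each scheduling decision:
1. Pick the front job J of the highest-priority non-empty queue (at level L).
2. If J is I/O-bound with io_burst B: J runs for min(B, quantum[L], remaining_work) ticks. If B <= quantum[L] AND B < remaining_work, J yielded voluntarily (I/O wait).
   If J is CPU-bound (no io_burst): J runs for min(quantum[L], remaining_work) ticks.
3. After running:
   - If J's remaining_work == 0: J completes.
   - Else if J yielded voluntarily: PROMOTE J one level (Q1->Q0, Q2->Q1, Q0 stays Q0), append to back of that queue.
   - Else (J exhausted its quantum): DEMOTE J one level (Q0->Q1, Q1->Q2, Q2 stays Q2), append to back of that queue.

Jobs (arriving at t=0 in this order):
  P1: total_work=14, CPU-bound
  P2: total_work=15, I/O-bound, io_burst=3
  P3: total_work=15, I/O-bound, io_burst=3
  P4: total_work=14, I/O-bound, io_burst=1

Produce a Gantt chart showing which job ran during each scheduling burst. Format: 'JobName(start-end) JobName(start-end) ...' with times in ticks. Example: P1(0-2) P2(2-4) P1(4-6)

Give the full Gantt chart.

Answer: P1(0-3) P2(3-6) P3(6-9) P4(9-10) P2(10-13) P3(13-16) P4(16-17) P2(17-20) P3(20-23) P4(23-24) P2(24-27) P3(27-30) P4(30-31) P2(31-34) P3(34-37) P4(37-38) P4(38-39) P4(39-40) P4(40-41) P4(41-42) P4(42-43) P4(43-44) P4(44-45) P4(45-46) P4(46-47) P1(47-52) P1(52-58)

Derivation:
t=0-3: P1@Q0 runs 3, rem=11, quantum used, demote→Q1. Q0=[P2,P3,P4] Q1=[P1] Q2=[]
t=3-6: P2@Q0 runs 3, rem=12, I/O yield, promote→Q0. Q0=[P3,P4,P2] Q1=[P1] Q2=[]
t=6-9: P3@Q0 runs 3, rem=12, I/O yield, promote→Q0. Q0=[P4,P2,P3] Q1=[P1] Q2=[]
t=9-10: P4@Q0 runs 1, rem=13, I/O yield, promote→Q0. Q0=[P2,P3,P4] Q1=[P1] Q2=[]
t=10-13: P2@Q0 runs 3, rem=9, I/O yield, promote→Q0. Q0=[P3,P4,P2] Q1=[P1] Q2=[]
t=13-16: P3@Q0 runs 3, rem=9, I/O yield, promote→Q0. Q0=[P4,P2,P3] Q1=[P1] Q2=[]
t=16-17: P4@Q0 runs 1, rem=12, I/O yield, promote→Q0. Q0=[P2,P3,P4] Q1=[P1] Q2=[]
t=17-20: P2@Q0 runs 3, rem=6, I/O yield, promote→Q0. Q0=[P3,P4,P2] Q1=[P1] Q2=[]
t=20-23: P3@Q0 runs 3, rem=6, I/O yield, promote→Q0. Q0=[P4,P2,P3] Q1=[P1] Q2=[]
t=23-24: P4@Q0 runs 1, rem=11, I/O yield, promote→Q0. Q0=[P2,P3,P4] Q1=[P1] Q2=[]
t=24-27: P2@Q0 runs 3, rem=3, I/O yield, promote→Q0. Q0=[P3,P4,P2] Q1=[P1] Q2=[]
t=27-30: P3@Q0 runs 3, rem=3, I/O yield, promote→Q0. Q0=[P4,P2,P3] Q1=[P1] Q2=[]
t=30-31: P4@Q0 runs 1, rem=10, I/O yield, promote→Q0. Q0=[P2,P3,P4] Q1=[P1] Q2=[]
t=31-34: P2@Q0 runs 3, rem=0, completes. Q0=[P3,P4] Q1=[P1] Q2=[]
t=34-37: P3@Q0 runs 3, rem=0, completes. Q0=[P4] Q1=[P1] Q2=[]
t=37-38: P4@Q0 runs 1, rem=9, I/O yield, promote→Q0. Q0=[P4] Q1=[P1] Q2=[]
t=38-39: P4@Q0 runs 1, rem=8, I/O yield, promote→Q0. Q0=[P4] Q1=[P1] Q2=[]
t=39-40: P4@Q0 runs 1, rem=7, I/O yield, promote→Q0. Q0=[P4] Q1=[P1] Q2=[]
t=40-41: P4@Q0 runs 1, rem=6, I/O yield, promote→Q0. Q0=[P4] Q1=[P1] Q2=[]
t=41-42: P4@Q0 runs 1, rem=5, I/O yield, promote→Q0. Q0=[P4] Q1=[P1] Q2=[]
t=42-43: P4@Q0 runs 1, rem=4, I/O yield, promote→Q0. Q0=[P4] Q1=[P1] Q2=[]
t=43-44: P4@Q0 runs 1, rem=3, I/O yield, promote→Q0. Q0=[P4] Q1=[P1] Q2=[]
t=44-45: P4@Q0 runs 1, rem=2, I/O yield, promote→Q0. Q0=[P4] Q1=[P1] Q2=[]
t=45-46: P4@Q0 runs 1, rem=1, I/O yield, promote→Q0. Q0=[P4] Q1=[P1] Q2=[]
t=46-47: P4@Q0 runs 1, rem=0, completes. Q0=[] Q1=[P1] Q2=[]
t=47-52: P1@Q1 runs 5, rem=6, quantum used, demote→Q2. Q0=[] Q1=[] Q2=[P1]
t=52-58: P1@Q2 runs 6, rem=0, completes. Q0=[] Q1=[] Q2=[]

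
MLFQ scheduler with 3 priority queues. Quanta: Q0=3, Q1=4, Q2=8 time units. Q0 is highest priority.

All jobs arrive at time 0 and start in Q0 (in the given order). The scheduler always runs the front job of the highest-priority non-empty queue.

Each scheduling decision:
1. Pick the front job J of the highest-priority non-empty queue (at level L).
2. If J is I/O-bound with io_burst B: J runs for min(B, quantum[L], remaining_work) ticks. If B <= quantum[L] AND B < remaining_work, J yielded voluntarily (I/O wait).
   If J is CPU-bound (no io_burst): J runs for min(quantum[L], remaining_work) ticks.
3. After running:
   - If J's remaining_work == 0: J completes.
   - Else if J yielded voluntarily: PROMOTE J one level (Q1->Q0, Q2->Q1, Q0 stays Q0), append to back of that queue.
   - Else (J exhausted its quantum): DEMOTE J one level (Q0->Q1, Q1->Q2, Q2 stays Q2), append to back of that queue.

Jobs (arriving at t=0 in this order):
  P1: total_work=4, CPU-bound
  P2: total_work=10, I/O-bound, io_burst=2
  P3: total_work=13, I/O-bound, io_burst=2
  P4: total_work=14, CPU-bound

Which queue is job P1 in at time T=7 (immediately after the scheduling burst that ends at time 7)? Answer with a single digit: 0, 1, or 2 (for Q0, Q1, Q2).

Answer: 1

Derivation:
t=0-3: P1@Q0 runs 3, rem=1, quantum used, demote→Q1. Q0=[P2,P3,P4] Q1=[P1] Q2=[]
t=3-5: P2@Q0 runs 2, rem=8, I/O yield, promote→Q0. Q0=[P3,P4,P2] Q1=[P1] Q2=[]
t=5-7: P3@Q0 runs 2, rem=11, I/O yield, promote→Q0. Q0=[P4,P2,P3] Q1=[P1] Q2=[]
t=7-10: P4@Q0 runs 3, rem=11, quantum used, demote→Q1. Q0=[P2,P3] Q1=[P1,P4] Q2=[]
t=10-12: P2@Q0 runs 2, rem=6, I/O yield, promote→Q0. Q0=[P3,P2] Q1=[P1,P4] Q2=[]
t=12-14: P3@Q0 runs 2, rem=9, I/O yield, promote→Q0. Q0=[P2,P3] Q1=[P1,P4] Q2=[]
t=14-16: P2@Q0 runs 2, rem=4, I/O yield, promote→Q0. Q0=[P3,P2] Q1=[P1,P4] Q2=[]
t=16-18: P3@Q0 runs 2, rem=7, I/O yield, promote→Q0. Q0=[P2,P3] Q1=[P1,P4] Q2=[]
t=18-20: P2@Q0 runs 2, rem=2, I/O yield, promote→Q0. Q0=[P3,P2] Q1=[P1,P4] Q2=[]
t=20-22: P3@Q0 runs 2, rem=5, I/O yield, promote→Q0. Q0=[P2,P3] Q1=[P1,P4] Q2=[]
t=22-24: P2@Q0 runs 2, rem=0, completes. Q0=[P3] Q1=[P1,P4] Q2=[]
t=24-26: P3@Q0 runs 2, rem=3, I/O yield, promote→Q0. Q0=[P3] Q1=[P1,P4] Q2=[]
t=26-28: P3@Q0 runs 2, rem=1, I/O yield, promote→Q0. Q0=[P3] Q1=[P1,P4] Q2=[]
t=28-29: P3@Q0 runs 1, rem=0, completes. Q0=[] Q1=[P1,P4] Q2=[]
t=29-30: P1@Q1 runs 1, rem=0, completes. Q0=[] Q1=[P4] Q2=[]
t=30-34: P4@Q1 runs 4, rem=7, quantum used, demote→Q2. Q0=[] Q1=[] Q2=[P4]
t=34-41: P4@Q2 runs 7, rem=0, completes. Q0=[] Q1=[] Q2=[]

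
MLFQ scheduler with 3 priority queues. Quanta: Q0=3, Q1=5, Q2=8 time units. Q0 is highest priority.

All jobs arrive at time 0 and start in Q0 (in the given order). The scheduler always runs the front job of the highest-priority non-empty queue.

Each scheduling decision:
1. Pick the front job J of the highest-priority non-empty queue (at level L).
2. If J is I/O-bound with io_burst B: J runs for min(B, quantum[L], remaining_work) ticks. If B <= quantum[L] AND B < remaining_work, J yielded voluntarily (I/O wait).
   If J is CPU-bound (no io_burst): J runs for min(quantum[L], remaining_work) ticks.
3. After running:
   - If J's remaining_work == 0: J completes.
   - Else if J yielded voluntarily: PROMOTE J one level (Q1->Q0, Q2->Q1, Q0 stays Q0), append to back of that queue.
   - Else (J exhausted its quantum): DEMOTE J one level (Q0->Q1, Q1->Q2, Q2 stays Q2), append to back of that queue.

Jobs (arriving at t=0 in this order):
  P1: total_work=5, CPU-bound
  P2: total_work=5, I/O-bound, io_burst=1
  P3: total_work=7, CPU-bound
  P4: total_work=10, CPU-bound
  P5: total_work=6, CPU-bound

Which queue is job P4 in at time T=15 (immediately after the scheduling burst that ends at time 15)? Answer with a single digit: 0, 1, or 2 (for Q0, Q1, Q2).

t=0-3: P1@Q0 runs 3, rem=2, quantum used, demote→Q1. Q0=[P2,P3,P4,P5] Q1=[P1] Q2=[]
t=3-4: P2@Q0 runs 1, rem=4, I/O yield, promote→Q0. Q0=[P3,P4,P5,P2] Q1=[P1] Q2=[]
t=4-7: P3@Q0 runs 3, rem=4, quantum used, demote→Q1. Q0=[P4,P5,P2] Q1=[P1,P3] Q2=[]
t=7-10: P4@Q0 runs 3, rem=7, quantum used, demote→Q1. Q0=[P5,P2] Q1=[P1,P3,P4] Q2=[]
t=10-13: P5@Q0 runs 3, rem=3, quantum used, demote→Q1. Q0=[P2] Q1=[P1,P3,P4,P5] Q2=[]
t=13-14: P2@Q0 runs 1, rem=3, I/O yield, promote→Q0. Q0=[P2] Q1=[P1,P3,P4,P5] Q2=[]
t=14-15: P2@Q0 runs 1, rem=2, I/O yield, promote→Q0. Q0=[P2] Q1=[P1,P3,P4,P5] Q2=[]
t=15-16: P2@Q0 runs 1, rem=1, I/O yield, promote→Q0. Q0=[P2] Q1=[P1,P3,P4,P5] Q2=[]
t=16-17: P2@Q0 runs 1, rem=0, completes. Q0=[] Q1=[P1,P3,P4,P5] Q2=[]
t=17-19: P1@Q1 runs 2, rem=0, completes. Q0=[] Q1=[P3,P4,P5] Q2=[]
t=19-23: P3@Q1 runs 4, rem=0, completes. Q0=[] Q1=[P4,P5] Q2=[]
t=23-28: P4@Q1 runs 5, rem=2, quantum used, demote→Q2. Q0=[] Q1=[P5] Q2=[P4]
t=28-31: P5@Q1 runs 3, rem=0, completes. Q0=[] Q1=[] Q2=[P4]
t=31-33: P4@Q2 runs 2, rem=0, completes. Q0=[] Q1=[] Q2=[]

Answer: 1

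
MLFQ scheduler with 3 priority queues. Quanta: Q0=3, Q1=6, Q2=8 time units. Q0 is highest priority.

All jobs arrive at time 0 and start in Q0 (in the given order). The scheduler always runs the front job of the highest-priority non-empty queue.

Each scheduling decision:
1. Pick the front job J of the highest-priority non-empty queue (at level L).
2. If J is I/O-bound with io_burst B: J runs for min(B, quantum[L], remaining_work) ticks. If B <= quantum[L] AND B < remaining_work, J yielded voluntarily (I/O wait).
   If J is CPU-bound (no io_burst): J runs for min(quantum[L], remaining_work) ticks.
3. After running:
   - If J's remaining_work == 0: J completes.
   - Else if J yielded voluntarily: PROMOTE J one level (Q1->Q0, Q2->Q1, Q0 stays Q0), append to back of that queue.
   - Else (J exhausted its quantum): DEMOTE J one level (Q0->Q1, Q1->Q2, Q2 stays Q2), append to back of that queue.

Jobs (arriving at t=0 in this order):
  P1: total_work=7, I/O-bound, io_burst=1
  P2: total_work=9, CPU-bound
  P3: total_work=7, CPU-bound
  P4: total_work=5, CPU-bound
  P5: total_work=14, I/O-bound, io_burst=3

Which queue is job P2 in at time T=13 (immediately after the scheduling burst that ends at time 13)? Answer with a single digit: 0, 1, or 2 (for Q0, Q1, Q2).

Answer: 1

Derivation:
t=0-1: P1@Q0 runs 1, rem=6, I/O yield, promote→Q0. Q0=[P2,P3,P4,P5,P1] Q1=[] Q2=[]
t=1-4: P2@Q0 runs 3, rem=6, quantum used, demote→Q1. Q0=[P3,P4,P5,P1] Q1=[P2] Q2=[]
t=4-7: P3@Q0 runs 3, rem=4, quantum used, demote→Q1. Q0=[P4,P5,P1] Q1=[P2,P3] Q2=[]
t=7-10: P4@Q0 runs 3, rem=2, quantum used, demote→Q1. Q0=[P5,P1] Q1=[P2,P3,P4] Q2=[]
t=10-13: P5@Q0 runs 3, rem=11, I/O yield, promote→Q0. Q0=[P1,P5] Q1=[P2,P3,P4] Q2=[]
t=13-14: P1@Q0 runs 1, rem=5, I/O yield, promote→Q0. Q0=[P5,P1] Q1=[P2,P3,P4] Q2=[]
t=14-17: P5@Q0 runs 3, rem=8, I/O yield, promote→Q0. Q0=[P1,P5] Q1=[P2,P3,P4] Q2=[]
t=17-18: P1@Q0 runs 1, rem=4, I/O yield, promote→Q0. Q0=[P5,P1] Q1=[P2,P3,P4] Q2=[]
t=18-21: P5@Q0 runs 3, rem=5, I/O yield, promote→Q0. Q0=[P1,P5] Q1=[P2,P3,P4] Q2=[]
t=21-22: P1@Q0 runs 1, rem=3, I/O yield, promote→Q0. Q0=[P5,P1] Q1=[P2,P3,P4] Q2=[]
t=22-25: P5@Q0 runs 3, rem=2, I/O yield, promote→Q0. Q0=[P1,P5] Q1=[P2,P3,P4] Q2=[]
t=25-26: P1@Q0 runs 1, rem=2, I/O yield, promote→Q0. Q0=[P5,P1] Q1=[P2,P3,P4] Q2=[]
t=26-28: P5@Q0 runs 2, rem=0, completes. Q0=[P1] Q1=[P2,P3,P4] Q2=[]
t=28-29: P1@Q0 runs 1, rem=1, I/O yield, promote→Q0. Q0=[P1] Q1=[P2,P3,P4] Q2=[]
t=29-30: P1@Q0 runs 1, rem=0, completes. Q0=[] Q1=[P2,P3,P4] Q2=[]
t=30-36: P2@Q1 runs 6, rem=0, completes. Q0=[] Q1=[P3,P4] Q2=[]
t=36-40: P3@Q1 runs 4, rem=0, completes. Q0=[] Q1=[P4] Q2=[]
t=40-42: P4@Q1 runs 2, rem=0, completes. Q0=[] Q1=[] Q2=[]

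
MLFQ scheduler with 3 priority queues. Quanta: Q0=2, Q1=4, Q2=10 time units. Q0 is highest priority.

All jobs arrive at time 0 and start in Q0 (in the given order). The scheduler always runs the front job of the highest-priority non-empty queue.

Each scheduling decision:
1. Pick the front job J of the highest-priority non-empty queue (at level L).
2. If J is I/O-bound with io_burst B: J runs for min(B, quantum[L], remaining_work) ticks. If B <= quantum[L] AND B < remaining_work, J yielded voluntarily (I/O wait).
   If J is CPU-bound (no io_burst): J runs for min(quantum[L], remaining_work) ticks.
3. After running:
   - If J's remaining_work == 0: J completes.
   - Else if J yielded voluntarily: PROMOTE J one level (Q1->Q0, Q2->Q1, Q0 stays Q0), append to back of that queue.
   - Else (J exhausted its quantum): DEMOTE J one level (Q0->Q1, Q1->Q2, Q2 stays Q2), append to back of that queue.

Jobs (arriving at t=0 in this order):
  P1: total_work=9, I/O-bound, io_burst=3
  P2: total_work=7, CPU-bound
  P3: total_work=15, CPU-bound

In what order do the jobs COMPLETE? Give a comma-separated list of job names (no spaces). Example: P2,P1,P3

t=0-2: P1@Q0 runs 2, rem=7, quantum used, demote→Q1. Q0=[P2,P3] Q1=[P1] Q2=[]
t=2-4: P2@Q0 runs 2, rem=5, quantum used, demote→Q1. Q0=[P3] Q1=[P1,P2] Q2=[]
t=4-6: P3@Q0 runs 2, rem=13, quantum used, demote→Q1. Q0=[] Q1=[P1,P2,P3] Q2=[]
t=6-9: P1@Q1 runs 3, rem=4, I/O yield, promote→Q0. Q0=[P1] Q1=[P2,P3] Q2=[]
t=9-11: P1@Q0 runs 2, rem=2, quantum used, demote→Q1. Q0=[] Q1=[P2,P3,P1] Q2=[]
t=11-15: P2@Q1 runs 4, rem=1, quantum used, demote→Q2. Q0=[] Q1=[P3,P1] Q2=[P2]
t=15-19: P3@Q1 runs 4, rem=9, quantum used, demote→Q2. Q0=[] Q1=[P1] Q2=[P2,P3]
t=19-21: P1@Q1 runs 2, rem=0, completes. Q0=[] Q1=[] Q2=[P2,P3]
t=21-22: P2@Q2 runs 1, rem=0, completes. Q0=[] Q1=[] Q2=[P3]
t=22-31: P3@Q2 runs 9, rem=0, completes. Q0=[] Q1=[] Q2=[]

Answer: P1,P2,P3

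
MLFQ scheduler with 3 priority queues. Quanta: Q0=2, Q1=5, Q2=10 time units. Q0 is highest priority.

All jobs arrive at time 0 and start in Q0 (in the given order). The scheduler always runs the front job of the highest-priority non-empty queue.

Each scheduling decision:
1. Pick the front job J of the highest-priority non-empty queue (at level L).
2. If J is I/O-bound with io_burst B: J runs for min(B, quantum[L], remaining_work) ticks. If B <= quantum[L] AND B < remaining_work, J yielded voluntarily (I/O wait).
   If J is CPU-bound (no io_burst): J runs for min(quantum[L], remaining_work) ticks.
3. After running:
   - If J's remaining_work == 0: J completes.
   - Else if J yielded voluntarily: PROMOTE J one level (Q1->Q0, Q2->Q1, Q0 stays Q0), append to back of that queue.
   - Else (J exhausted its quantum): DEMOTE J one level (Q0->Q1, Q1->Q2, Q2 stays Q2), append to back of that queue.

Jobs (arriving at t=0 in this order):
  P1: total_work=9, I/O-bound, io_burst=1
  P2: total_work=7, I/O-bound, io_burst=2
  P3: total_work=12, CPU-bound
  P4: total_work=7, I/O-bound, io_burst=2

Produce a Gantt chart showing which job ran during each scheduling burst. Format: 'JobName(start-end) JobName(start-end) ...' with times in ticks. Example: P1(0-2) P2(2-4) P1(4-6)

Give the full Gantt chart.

Answer: P1(0-1) P2(1-3) P3(3-5) P4(5-7) P1(7-8) P2(8-10) P4(10-12) P1(12-13) P2(13-15) P4(15-17) P1(17-18) P2(18-19) P4(19-20) P1(20-21) P1(21-22) P1(22-23) P1(23-24) P1(24-25) P3(25-30) P3(30-35)

Derivation:
t=0-1: P1@Q0 runs 1, rem=8, I/O yield, promote→Q0. Q0=[P2,P3,P4,P1] Q1=[] Q2=[]
t=1-3: P2@Q0 runs 2, rem=5, I/O yield, promote→Q0. Q0=[P3,P4,P1,P2] Q1=[] Q2=[]
t=3-5: P3@Q0 runs 2, rem=10, quantum used, demote→Q1. Q0=[P4,P1,P2] Q1=[P3] Q2=[]
t=5-7: P4@Q0 runs 2, rem=5, I/O yield, promote→Q0. Q0=[P1,P2,P4] Q1=[P3] Q2=[]
t=7-8: P1@Q0 runs 1, rem=7, I/O yield, promote→Q0. Q0=[P2,P4,P1] Q1=[P3] Q2=[]
t=8-10: P2@Q0 runs 2, rem=3, I/O yield, promote→Q0. Q0=[P4,P1,P2] Q1=[P3] Q2=[]
t=10-12: P4@Q0 runs 2, rem=3, I/O yield, promote→Q0. Q0=[P1,P2,P4] Q1=[P3] Q2=[]
t=12-13: P1@Q0 runs 1, rem=6, I/O yield, promote→Q0. Q0=[P2,P4,P1] Q1=[P3] Q2=[]
t=13-15: P2@Q0 runs 2, rem=1, I/O yield, promote→Q0. Q0=[P4,P1,P2] Q1=[P3] Q2=[]
t=15-17: P4@Q0 runs 2, rem=1, I/O yield, promote→Q0. Q0=[P1,P2,P4] Q1=[P3] Q2=[]
t=17-18: P1@Q0 runs 1, rem=5, I/O yield, promote→Q0. Q0=[P2,P4,P1] Q1=[P3] Q2=[]
t=18-19: P2@Q0 runs 1, rem=0, completes. Q0=[P4,P1] Q1=[P3] Q2=[]
t=19-20: P4@Q0 runs 1, rem=0, completes. Q0=[P1] Q1=[P3] Q2=[]
t=20-21: P1@Q0 runs 1, rem=4, I/O yield, promote→Q0. Q0=[P1] Q1=[P3] Q2=[]
t=21-22: P1@Q0 runs 1, rem=3, I/O yield, promote→Q0. Q0=[P1] Q1=[P3] Q2=[]
t=22-23: P1@Q0 runs 1, rem=2, I/O yield, promote→Q0. Q0=[P1] Q1=[P3] Q2=[]
t=23-24: P1@Q0 runs 1, rem=1, I/O yield, promote→Q0. Q0=[P1] Q1=[P3] Q2=[]
t=24-25: P1@Q0 runs 1, rem=0, completes. Q0=[] Q1=[P3] Q2=[]
t=25-30: P3@Q1 runs 5, rem=5, quantum used, demote→Q2. Q0=[] Q1=[] Q2=[P3]
t=30-35: P3@Q2 runs 5, rem=0, completes. Q0=[] Q1=[] Q2=[]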